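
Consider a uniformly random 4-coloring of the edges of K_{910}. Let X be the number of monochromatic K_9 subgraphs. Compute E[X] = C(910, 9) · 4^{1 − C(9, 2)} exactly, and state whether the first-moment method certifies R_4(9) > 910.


E[X] = C(910, 9) · 4^{1 − 36} = 1133378248346922788210 · 4^{−35} = 1133378248346922788210/1180591620717411303424.
As a reduced fraction: E[X] = 566689124173461394105/590295810358705651712 ≈ 0.96001.
Is E[X] < 1? YES.
Since E[X] < 1, there exists a 4-coloring of K_{910} with no monochromatic K_9; hence R_4(9) > 910.

E[X] = 566689124173461394105/590295810358705651712 ≈ 0.96001; E[X] < 1, so R_4(9) > 910.


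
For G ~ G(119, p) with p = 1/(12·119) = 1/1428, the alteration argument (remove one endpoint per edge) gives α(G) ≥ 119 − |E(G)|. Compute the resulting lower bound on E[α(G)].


E[|E(G)|] = C(119, 2)·p = 7021 · (1/1428) = 59/12.
E[α(G)] ≥ n − E[|E(G)|] = 119 − 59/12 = 1369/12.
Numerically: ≈ 114.0833.
(This is only a lower bound; the true E[α(G)] may be larger.)

E[α(G)] ≥ 1369/12 ≈ 114.0833.


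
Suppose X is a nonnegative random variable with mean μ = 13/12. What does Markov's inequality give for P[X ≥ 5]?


μ = E[X] = 13/12, a = 5.
Markov: P[X ≥ 5] ≤ μ/a = (13/12)/5 = 13/60.
Numerically: ≈ 0.216667.
(Since a = 5 > μ = 1.083333, the bound 13/60 is < 1 and informative.)

P[X ≥ 5] ≤ 13/60 ≈ 0.216667.


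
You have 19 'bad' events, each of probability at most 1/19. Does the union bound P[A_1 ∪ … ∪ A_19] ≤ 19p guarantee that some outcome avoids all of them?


Union bound: P[∪_{i=1}^{19} A_i] ≤ Σ_i P[A_i] ≤ 19·p = 19·(1/19) = 1.
Numerically: 1 ≈ 1.0000.
Is 1 < 1? NO.
Since the bound 1 is ≥ 1, the union bound is uninformative here; it does NOT by itself certify existence.

19·p = 1 ≈ 1.0000; existence NOT certified by the union bound.


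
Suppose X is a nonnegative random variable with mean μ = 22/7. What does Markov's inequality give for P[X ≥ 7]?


μ = E[X] = 22/7, a = 7.
Markov: P[X ≥ 7] ≤ μ/a = (22/7)/7 = 22/49.
Numerically: ≈ 0.44898.
(Since a = 7 > μ = 3.14286, the bound 22/49 is < 1 and informative.)

P[X ≥ 7] ≤ 22/49 ≈ 0.44898.


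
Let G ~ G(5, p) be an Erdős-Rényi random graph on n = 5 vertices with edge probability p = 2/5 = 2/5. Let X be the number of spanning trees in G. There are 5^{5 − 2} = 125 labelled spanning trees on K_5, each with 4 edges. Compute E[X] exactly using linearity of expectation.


K_5 has 5^{5 − 2} = 125 labelled spanning trees.
For each such spanning tree H, let X_H = 1 if all 4 edges of H are present in G. Then P[X_H = 1] = p^{4} = (2/5)^{4} = 16/625.
By linearity of expectation: E[X] = Σ_H E[X_H] = 125 · p^{4} = 125 · 16/625 = 16/5.
Numerically: E[X] ≈ 3.2.

E[X] = 125 · (2/5)^{4} = 16/5 ≈ 3.2.


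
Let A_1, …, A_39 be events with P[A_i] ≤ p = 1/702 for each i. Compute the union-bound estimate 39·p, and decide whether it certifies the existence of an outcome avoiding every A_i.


Union bound: P[∪_{i=1}^{39} A_i] ≤ Σ_i P[A_i] ≤ 39·p = 39·(1/702) = 1/18.
Numerically: 1/18 ≈ 0.05556.
Is 1/18 < 1? YES.
Since P[∪ A_i] ≤ 1/18 < 1, the complement has P[∩ A_i^c] ≥ 1 − 1/18 = 17/18 > 0, so some outcome avoids every A_i.

39·p = 1/18 ≈ 0.05556; existence CERTIFIED by the union bound.


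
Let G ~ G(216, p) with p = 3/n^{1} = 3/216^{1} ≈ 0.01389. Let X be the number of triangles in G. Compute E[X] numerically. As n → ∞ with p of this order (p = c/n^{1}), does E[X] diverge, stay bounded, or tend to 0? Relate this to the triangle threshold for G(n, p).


Number of potential triangles: C(216, 3) = 1656360.
Each occurs with probability p³ ≈ (0.01389)³ ≈ 2.679184e-06.
By linearity: E[X] = C(216, 3)·p³ ≈ 1656360 · 2.679184e-06 ≈ 4.4377.
Here α = 1, so p = 3/n is exactly at the triangle threshold p ~ 1/n. Asymptotically E[X] → c³/6 = 3³/6 = 9/2 ≈ 4.5000, a bounded constant. In this regime the triangle count is asymptotically Poisson(c³/6).

E[X] ≈ 4.4377; in regime p = Θ(1/n^{1}) E[X] stays bounded (at the triangle threshold p ~ 1/n).


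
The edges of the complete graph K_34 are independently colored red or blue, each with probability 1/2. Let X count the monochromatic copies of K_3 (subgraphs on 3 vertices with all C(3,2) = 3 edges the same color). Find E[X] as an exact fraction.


Let X = Σ_S X_S over the C(34, 3) = 5984 subsets S of size 3, where X_S = 1 if the K_3 on S is monochromatic.
For a fixed S, the K_3 on S has C(3, 2) = 3 edges. P[all 3 edges red] = (1/2)^3, and likewise for blue, so P[monochromatic] = 2·(1/2)^3 = 2^{1 − 3} = 1/4.
By linearity: E[X] = C(34, 3) · 2^{1 − 3} = 5984 · 1/4 = 1496.
Numerically: E[X] ≈ 1496.00000.

E[X] = C(34,3)·2^(1−C(3,2)) = 1496 ≈ 1496.00000.


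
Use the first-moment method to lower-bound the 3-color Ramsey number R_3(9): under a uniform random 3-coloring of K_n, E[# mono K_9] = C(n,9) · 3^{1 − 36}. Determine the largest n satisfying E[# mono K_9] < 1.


We need C(n, 9) · 3^{1 − 36} < 1, i.e. C(n, 9) < 3^{36 − 1} = 50031545098999707.
Check values of n near the boundary:
  n = 295: C(295, 9) = 41221140106119260; 41221140106119260 < 50031545098999707? YES
  n = 296: C(296, 9) = 42513789098994080; 42513789098994080 < 50031545098999707? YES
  n = 297: C(297, 9) = 43842345008337645; 43842345008337645 < 50031545098999707? YES
  n = 298: C(298, 9) = 45207677551849890; 45207677551849890 < 50031545098999707? YES
  n = 299: C(299, 9) = 46610674441390059; 46610674441390059 < 50031545098999707? YES
  n = 300: C(300, 9) = 48052241692154700; 48052241692154700 < 50031545098999707? YES
  n = 301: C(301, 9) = 49533303936090975; 49533303936090975 < 50031545098999707? YES
  n = 302: C(302, 9) = 51054804739588650; 51054804739588650 < 50031545098999707? NO
  n = 303: C(303, 9) = 52617706925494425; 52617706925494425 < 50031545098999707? NO
  n = 304: C(304, 9) = 54222992899492560; 54222992899492560 < 50031545098999707? NO
The largest n with C(n, 9) < 50031545098999707 is n = 301 (where E[X] = 16511101312030325/16677181699666569 ≈ 0.9900415). Hence R_3(9) > 301, i.e. R_3(9) ≥ 302.

Largest n = 301; hence R_3(9) > 301.


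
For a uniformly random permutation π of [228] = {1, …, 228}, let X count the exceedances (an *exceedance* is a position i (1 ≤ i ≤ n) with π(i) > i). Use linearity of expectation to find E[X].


Write X = Σ_{i=1}^{228} X_i, where X_i = 1_{π(i) > i}.
For each fixed i, π(i) is uniform over {1, …, 228} (marginal of a uniform permutation), so P[π(i) > i] = (n − i)/n. Summing: Σ_{i=1}^{228} (n − i)/n = (0 + 1 + … + 227)/228 = 228(228 − 1)/(2·228) = (228 − 1)/2.
Hence E[X] = Σ_{i=1}^{228} (228 − i)/228 = 227/2 ≈ 113.5000.

E[X] = 227/2 = 113.5000.


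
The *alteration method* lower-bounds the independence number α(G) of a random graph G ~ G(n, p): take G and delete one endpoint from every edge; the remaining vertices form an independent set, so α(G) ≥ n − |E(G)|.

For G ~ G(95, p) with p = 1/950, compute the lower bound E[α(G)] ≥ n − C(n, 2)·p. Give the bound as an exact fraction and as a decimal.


E[|E(G)|] = C(95, 2)·p = 4465 · (1/950) = 47/10.
E[α(G)] ≥ n − E[|E(G)|] = 95 − 47/10 = 903/10.
Numerically: ≈ 90.3000.
(This is only a lower bound; the true E[α(G)] may be larger.)

E[α(G)] ≥ 903/10 ≈ 90.3000.


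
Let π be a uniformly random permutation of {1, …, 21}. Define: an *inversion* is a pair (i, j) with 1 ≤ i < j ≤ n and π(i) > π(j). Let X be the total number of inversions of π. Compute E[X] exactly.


Write X = Σ X_I over the C(21, 2) = 210 pairs i < j, with X_I the indicator of one inversion.
There are 210 indicators.
For each fixed pair i < j, the values π(i) and π(j) are two distinct elements of {1, …, 21} in uniformly random order; by symmetry P[π(i) > π(j)] = 1/2.
By linearity: E[X] = 210 · (1/2) = C(21, 2) · (1/2) = 210/2 = 105 ≈ 105.000.

E[X] = 105 = 105.000.


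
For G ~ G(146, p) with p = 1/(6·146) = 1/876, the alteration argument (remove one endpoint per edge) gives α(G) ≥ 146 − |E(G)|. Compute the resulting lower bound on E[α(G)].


E[|E(G)|] = C(146, 2)·p = 10585 · (1/876) = 145/12.
E[α(G)] ≥ n − E[|E(G)|] = 146 − 145/12 = 1607/12.
Numerically: ≈ 133.91667.
(This is only a lower bound; the true E[α(G)] may be larger.)

E[α(G)] ≥ 1607/12 ≈ 133.91667.


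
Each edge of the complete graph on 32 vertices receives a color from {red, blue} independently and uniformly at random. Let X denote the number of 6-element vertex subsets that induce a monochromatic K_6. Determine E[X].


Let X = Σ_S X_S over the C(32, 6) = 906192 subsets S of size 6, where X_S = 1 if the K_6 on S is monochromatic.
For a fixed S, the K_6 on S has C(6, 2) = 15 edges. P[all 15 edges red] = (1/2)^15, and likewise for blue, so P[monochromatic] = 2·(1/2)^15 = 2^{1 − 15} = 1/16384.
By linearity: E[X] = C(32, 6) · 2^{1 − 15} = 906192 · 1/16384 = 56637/1024.
Numerically: E[X] ≈ 55.310.

E[X] = C(32,6)·2^(1−C(6,2)) = 56637/1024 ≈ 55.310.


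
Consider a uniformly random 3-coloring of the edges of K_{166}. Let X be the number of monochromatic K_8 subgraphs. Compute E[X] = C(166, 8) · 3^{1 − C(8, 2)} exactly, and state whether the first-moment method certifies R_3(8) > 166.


E[X] = C(166, 8) · 3^{1 − 28} = 12049276177620 · 3^{−27} = 12049276177620/7625597484987.
As a reduced fraction: E[X] = 148756496020/94143178827 ≈ 1.580109.
Is E[X] < 1? NO.
Since E[X] ≥ 1, the first-moment bound is inconclusive at n = 166; it does NOT by itself certify R_3(8) > 166.

E[X] = 148756496020/94143178827 ≈ 1.580109; E[X] ≥ 1; first-moment method inconclusive here.


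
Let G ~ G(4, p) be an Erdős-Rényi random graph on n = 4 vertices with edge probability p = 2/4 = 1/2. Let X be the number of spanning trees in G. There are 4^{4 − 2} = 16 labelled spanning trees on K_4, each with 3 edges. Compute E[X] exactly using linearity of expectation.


K_4 has 4^{4 − 2} = 16 labelled spanning trees.
For each such spanning tree H, let X_H = 1 if all 3 edges of H are present in G. Then P[X_H = 1] = p^{3} = (1/2)^{3} = 1/8.
By linearity of expectation: E[X] = Σ_H E[X_H] = 16 · p^{3} = 16 · 1/8 = 2.
Numerically: E[X] ≈ 2.

E[X] = 16 · (1/2)^{3} = 2 ≈ 2.


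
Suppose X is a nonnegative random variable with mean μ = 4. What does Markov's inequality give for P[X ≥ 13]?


μ = E[X] = 4, a = 13.
Markov: P[X ≥ 13] ≤ μ/a = (4)/13 = 4/13.
Numerically: ≈ 0.307692.
(Since a = 13 > μ = 4.000000, the bound 4/13 is < 1 and informative.)

P[X ≥ 13] ≤ 4/13 ≈ 0.307692.


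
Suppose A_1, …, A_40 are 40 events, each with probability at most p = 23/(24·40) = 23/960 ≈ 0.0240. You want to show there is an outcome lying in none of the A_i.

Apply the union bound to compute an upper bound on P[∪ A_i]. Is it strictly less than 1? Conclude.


Union bound: P[∪_{i=1}^{40} A_i] ≤ Σ_i P[A_i] ≤ 40·p = 40·(23/960) = 23/24.
Numerically: 23/24 ≈ 0.9583.
Is 23/24 < 1? YES.
Since P[∪ A_i] ≤ 23/24 < 1, the complement has P[∩ A_i^c] ≥ 1 − 23/24 = 1/24 > 0, so some outcome avoids every A_i.

40·p = 23/24 ≈ 0.9583; existence CERTIFIED by the union bound.


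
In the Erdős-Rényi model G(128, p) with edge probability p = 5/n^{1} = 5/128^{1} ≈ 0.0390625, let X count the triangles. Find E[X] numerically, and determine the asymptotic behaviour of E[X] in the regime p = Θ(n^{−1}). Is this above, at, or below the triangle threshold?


Number of potential triangles: C(128, 3) = 341376.
Each occurs with probability p³ ≈ (0.0390625)³ ≈ 5.96046448e-05.
By linearity: E[X] = C(128, 3)·p³ ≈ 341376 · 5.96046448e-05 ≈ 20.347595.
Here α = 1, so p = 5/n is exactly at the triangle threshold p ~ 1/n. Asymptotically E[X] → c³/6 = 5³/6 = 125/6 ≈ 20.833333, a bounded constant. In this regime the triangle count is asymptotically Poisson(c³/6).

E[X] ≈ 20.347595; in regime p = Θ(1/n^{1}) E[X] stays bounded (at the triangle threshold p ~ 1/n).


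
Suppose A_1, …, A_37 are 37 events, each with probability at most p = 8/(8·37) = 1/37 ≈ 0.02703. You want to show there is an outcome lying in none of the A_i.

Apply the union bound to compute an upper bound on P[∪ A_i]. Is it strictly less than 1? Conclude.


Union bound: P[∪_{i=1}^{37} A_i] ≤ Σ_i P[A_i] ≤ 37·p = 37·(1/37) = 1.
Numerically: 1 ≈ 1.00000.
Is 1 < 1? NO.
Since the bound 1 is ≥ 1, the union bound is uninformative here; it does NOT by itself certify existence.

37·p = 1 ≈ 1.00000; existence NOT certified by the union bound.


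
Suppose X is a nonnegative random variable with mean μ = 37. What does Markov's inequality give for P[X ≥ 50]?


μ = E[X] = 37, a = 50.
Markov: P[X ≥ 50] ≤ μ/a = (37)/50 = 37/50.
Numerically: ≈ 0.74000.
(Since a = 50 > μ = 37.00000, the bound 37/50 is < 1 and informative.)

P[X ≥ 50] ≤ 37/50 ≈ 0.74000.


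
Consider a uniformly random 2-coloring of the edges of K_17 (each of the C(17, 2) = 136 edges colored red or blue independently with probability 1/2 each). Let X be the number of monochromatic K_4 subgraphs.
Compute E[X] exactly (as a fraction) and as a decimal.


Let X = Σ_S X_S over the C(17, 4) = 2380 subsets S of size 4, where X_S = 1 if the K_4 on S is monochromatic.
For a fixed S, the K_4 on S has C(4, 2) = 6 edges. P[all 6 edges red] = (1/2)^6, and likewise for blue, so P[monochromatic] = 2·(1/2)^6 = 2^{1 − 6} = 1/32.
By linearity of expectation: E[X] = C(17, 4) · 2^{1 − 6} = 2380 · 1/32 = 595/8.
Numerically: E[X] ≈ 74.37500.

E[X] = C(17,4)·2^(1−C(4,2)) = 595/8 ≈ 74.37500.


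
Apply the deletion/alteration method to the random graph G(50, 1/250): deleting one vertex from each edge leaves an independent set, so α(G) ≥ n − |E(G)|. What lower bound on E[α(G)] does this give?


E[|E(G)|] = C(50, 2)·p = 1225 · (1/250) = 49/10.
E[α(G)] ≥ n − E[|E(G)|] = 50 − 49/10 = 451/10.
Numerically: ≈ 45.100000.
(This is only a lower bound; the true E[α(G)] may be larger.)

E[α(G)] ≥ 451/10 ≈ 45.100000.


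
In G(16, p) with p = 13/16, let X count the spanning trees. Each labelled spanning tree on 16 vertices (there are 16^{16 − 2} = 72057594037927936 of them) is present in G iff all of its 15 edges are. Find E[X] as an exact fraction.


K_16 has 16^{16 − 2} = 72057594037927936 labelled spanning trees.
For each such spanning tree H, let X_H = 1 if all 15 edges of H are present in G. Then P[X_H = 1] = p^{15} = (13/16)^{15} = 51185893014090757/1152921504606846976.
Summing the indicators: E[X] = Σ_H E[X_H] = 72057594037927936 · p^{15} = 72057594037927936 · 51185893014090757/1152921504606846976 = 51185893014090757/16.
Numerically: E[X] ≈ 3.2e+15.

E[X] = 72057594037927936 · (13/16)^{15} = 51185893014090757/16 ≈ 3.2e+15.


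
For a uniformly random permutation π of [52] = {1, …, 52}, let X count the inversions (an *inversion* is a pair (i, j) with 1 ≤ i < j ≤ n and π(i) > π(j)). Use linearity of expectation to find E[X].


Write X = Σ X_I over the C(52, 2) = 1326 pairs i < j, with X_I the indicator of one inversion.
There are 1326 indicators.
For each fixed pair i < j, the values π(i) and π(j) are two distinct elements of {1, …, 52} in uniformly random order; by symmetry P[π(i) > π(j)] = 1/2.
By linearity: E[X] = 1326 · (1/2) = C(52, 2) · (1/2) = 1326/2 = 663 ≈ 663.0000.

E[X] = 663 = 663.0000.


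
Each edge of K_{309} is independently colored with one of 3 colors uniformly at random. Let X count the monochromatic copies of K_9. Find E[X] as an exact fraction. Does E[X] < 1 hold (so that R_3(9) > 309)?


E[X] = C(309, 9) · 3^{1 − 36} = 62920976643980686 · 3^{−35} = 62920976643980686/50031545098999707.
As a reduced fraction: E[X] = 62920976643980686/50031545098999707 ≈ 1.2576261.
Is E[X] < 1? NO.
Since E[X] ≥ 1, the first-moment bound is inconclusive at n = 309; it does NOT by itself certify R_3(9) > 309.

E[X] = 62920976643980686/50031545098999707 ≈ 1.2576261; E[X] ≥ 1; first-moment method inconclusive here.


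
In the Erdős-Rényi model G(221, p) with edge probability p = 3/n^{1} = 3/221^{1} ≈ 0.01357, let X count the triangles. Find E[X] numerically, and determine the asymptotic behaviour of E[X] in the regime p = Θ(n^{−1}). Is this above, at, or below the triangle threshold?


Number of potential triangles: C(221, 3) = 1774630.
Each occurs with probability p³ ≈ (0.01357)³ ≈ 2.501422e-06.
By linearity: E[X] = C(221, 3)·p³ ≈ 1774630 · 2.501422e-06 ≈ 4.4391.
Here α = 1, so p = 3/n is exactly at the triangle threshold p ~ 1/n. Asymptotically E[X] → c³/6 = 3³/6 = 9/2 ≈ 4.5000, a bounded constant. In this regime the triangle count is asymptotically Poisson(c³/6).

E[X] ≈ 4.4391; in regime p = Θ(1/n^{1}) E[X] stays bounded (at the triangle threshold p ~ 1/n).


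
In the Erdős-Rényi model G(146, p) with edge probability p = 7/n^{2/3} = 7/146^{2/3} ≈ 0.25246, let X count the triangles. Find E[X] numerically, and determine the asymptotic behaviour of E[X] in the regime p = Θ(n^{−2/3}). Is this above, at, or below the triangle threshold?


Number of potential triangles: C(146, 3) = 508080.
Each occurs with probability p³ ≈ (0.25246)³ ≈ 1.6091199e-02.
By linearity: E[X] = C(146, 3)·p³ ≈ 508080 · 1.6091199e-02 ≈ 8175.61644.
Since α = 2/3 < 1, p = c/n^{2/3} ≫ 1/n is above the triangle threshold p ~ 1/n. Asymptotically E[X] ~ (c³/6)·n^{3(1−α)} = (7³/6)·n^{1} → ∞; triangles are abundant w.h.p.

E[X] ≈ 8175.61644; in regime p = Θ(1/n^{2/3}) E[X] diverges (above the triangle threshold p ~ 1/n).


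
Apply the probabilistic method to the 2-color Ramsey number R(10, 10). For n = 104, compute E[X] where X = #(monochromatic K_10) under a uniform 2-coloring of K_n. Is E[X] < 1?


E[X] = C(104, 10) · 2^{1 − 45} = 26100986351440 · 2^{−44} = 26100986351440/17592186044416.
As a reduced fraction: E[X] = 1631311646965/1099511627776 ≈ 1.484.
Is E[X] < 1? NO.
Since E[X] ≥ 1, the first-moment bound is inconclusive at n = 104; it does NOT by itself certify R(10, 10) > 104.

E[X] = 1631311646965/1099511627776 ≈ 1.484; E[X] ≥ 1; first-moment method inconclusive here.


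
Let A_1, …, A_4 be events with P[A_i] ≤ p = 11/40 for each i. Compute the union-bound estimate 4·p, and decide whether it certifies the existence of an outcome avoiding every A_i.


Union bound: P[∪_{i=1}^{4} A_i] ≤ Σ_i P[A_i] ≤ 4·p = 4·(11/40) = 11/10.
Numerically: 11/10 ≈ 1.100.
Is 11/10 < 1? NO.
Since the bound 11/10 is ≥ 1, the union bound is uninformative here; it does NOT by itself certify existence.

4·p = 11/10 ≈ 1.100; existence NOT certified by the union bound.


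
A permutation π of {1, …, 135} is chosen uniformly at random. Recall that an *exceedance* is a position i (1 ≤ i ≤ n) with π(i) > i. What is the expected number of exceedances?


Write X = Σ_{i=1}^{135} X_i, where X_i = 1_{π(i) > i}.
For each fixed i, π(i) is uniform over {1, …, 135} (marginal of a uniform permutation), so P[π(i) > i] = (n − i)/n. Summing: Σ_{i=1}^{135} (n − i)/n = (0 + 1 + … + 134)/135 = 135(135 − 1)/(2·135) = (135 − 1)/2.
Hence E[X] = Σ_{i=1}^{135} (135 − i)/135 = 67 ≈ 67.00000.

E[X] = 67 = 67.00000.


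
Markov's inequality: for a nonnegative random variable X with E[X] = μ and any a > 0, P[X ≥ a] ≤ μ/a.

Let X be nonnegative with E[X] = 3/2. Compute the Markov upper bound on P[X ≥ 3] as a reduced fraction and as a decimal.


μ = E[X] = 3/2, a = 3.
Markov: P[X ≥ 3] ≤ μ/a = (3/2)/3 = 1/2.
Numerically: ≈ 0.500.
(Since a = 3 > μ = 1.500, the bound 1/2 is < 1 and informative.)

P[X ≥ 3] ≤ 1/2 ≈ 0.500.


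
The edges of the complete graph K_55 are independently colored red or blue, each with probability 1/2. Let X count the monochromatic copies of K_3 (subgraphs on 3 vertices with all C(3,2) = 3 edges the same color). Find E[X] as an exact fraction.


Let X = Σ_S X_S over the C(55, 3) = 26235 subsets S of size 3, where X_S = 1 if the K_3 on S is monochromatic.
For a fixed S, the K_3 on S has C(3, 2) = 3 edges. P[all 3 edges red] = (1/2)^3, and likewise for blue, so P[monochromatic] = 2·(1/2)^3 = 2^{1 − 3} = 1/4.
Summing: E[X] = C(55, 3) · 2^{1 − 3} = 26235 · 1/4 = 26235/4.
Numerically: E[X] ≈ 6558.750000.

E[X] = C(55,3)·2^(1−C(3,2)) = 26235/4 ≈ 6558.750000.


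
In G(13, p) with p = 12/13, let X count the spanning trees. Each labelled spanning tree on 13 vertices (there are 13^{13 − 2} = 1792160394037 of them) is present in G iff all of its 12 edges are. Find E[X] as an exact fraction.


K_13 has 13^{13 − 2} = 1792160394037 labelled spanning trees.
For each such spanning tree H, let X_H = 1 if all 12 edges of H are present in G. Then P[X_H = 1] = p^{12} = (12/13)^{12} = 8916100448256/23298085122481.
By linearity: E[X] = Σ_H E[X_H] = 1792160394037 · p^{12} = 1792160394037 · 8916100448256/23298085122481 = 8916100448256/13.
Numerically: E[X] ≈ 6.8585e+11.

E[X] = 1792160394037 · (12/13)^{12} = 8916100448256/13 ≈ 6.8585e+11.


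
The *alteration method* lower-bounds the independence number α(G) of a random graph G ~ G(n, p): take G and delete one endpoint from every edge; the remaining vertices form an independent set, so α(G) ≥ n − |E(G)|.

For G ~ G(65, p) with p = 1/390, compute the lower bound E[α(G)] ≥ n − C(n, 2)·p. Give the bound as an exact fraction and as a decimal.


E[|E(G)|] = C(65, 2)·p = 2080 · (1/390) = 16/3.
E[α(G)] ≥ n − E[|E(G)|] = 65 − 16/3 = 179/3.
Numerically: ≈ 59.66667.
(This is only a lower bound; the true E[α(G)] may be larger.)

E[α(G)] ≥ 179/3 ≈ 59.66667.


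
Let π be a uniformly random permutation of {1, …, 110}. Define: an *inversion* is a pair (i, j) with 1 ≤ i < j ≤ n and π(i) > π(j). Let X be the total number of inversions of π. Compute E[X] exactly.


Write X = Σ X_I over the C(110, 2) = 5995 pairs i < j, with X_I the indicator of one inversion.
There are 5995 indicators.
For each fixed pair i < j, the values π(i) and π(j) are two distinct elements of {1, …, 110} in uniformly random order; by symmetry P[π(i) > π(j)] = 1/2.
By linearity: E[X] = 5995 · (1/2) = C(110, 2) · (1/2) = 5995/2 = 5995/2 ≈ 2997.50000.

E[X] = 5995/2 = 2997.50000.


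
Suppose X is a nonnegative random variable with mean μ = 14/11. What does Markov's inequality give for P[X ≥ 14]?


μ = E[X] = 14/11, a = 14.
Markov: P[X ≥ 14] ≤ μ/a = (14/11)/14 = 1/11.
Numerically: ≈ 0.091.
(Since a = 14 > μ = 1.273, the bound 1/11 is < 1 and informative.)

P[X ≥ 14] ≤ 1/11 ≈ 0.091.


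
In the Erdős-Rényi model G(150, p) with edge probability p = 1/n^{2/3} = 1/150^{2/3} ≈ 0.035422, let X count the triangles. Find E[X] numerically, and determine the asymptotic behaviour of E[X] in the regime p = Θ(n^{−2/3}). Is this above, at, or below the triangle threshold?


Number of potential triangles: C(150, 3) = 551300.
Each occurs with probability p³ ≈ (0.035422)³ ≈ 4.44444444e-05.
By linearity: E[X] = C(150, 3)·p³ ≈ 551300 · 4.44444444e-05 ≈ 24.502222.
Since α = 2/3 < 1, p = c/n^{2/3} ≫ 1/n is above the triangle threshold p ~ 1/n. Asymptotically E[X] ~ (c³/6)·n^{3(1−α)} = (1³/6)·n^{1} → ∞; triangles are abundant w.h.p.

E[X] ≈ 24.502222; in regime p = Θ(1/n^{2/3}) E[X] diverges (above the triangle threshold p ~ 1/n).


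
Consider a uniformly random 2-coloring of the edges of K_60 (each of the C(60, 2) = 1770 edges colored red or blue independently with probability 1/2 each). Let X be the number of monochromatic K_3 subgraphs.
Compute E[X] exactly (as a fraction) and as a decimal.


Let X = Σ_S X_S over the C(60, 3) = 34220 subsets S of size 3, where X_S = 1 if the K_3 on S is monochromatic.
For a fixed S, the K_3 on S has C(3, 2) = 3 edges. P[all 3 edges red] = (1/2)^3, and likewise for blue, so P[monochromatic] = 2·(1/2)^3 = 2^{1 − 3} = 1/4.
By linearity: E[X] = C(60, 3) · 2^{1 − 3} = 34220 · 1/4 = 8555.
Numerically: E[X] ≈ 8555.00000.

E[X] = C(60,3)·2^(1−C(3,2)) = 8555 ≈ 8555.00000.


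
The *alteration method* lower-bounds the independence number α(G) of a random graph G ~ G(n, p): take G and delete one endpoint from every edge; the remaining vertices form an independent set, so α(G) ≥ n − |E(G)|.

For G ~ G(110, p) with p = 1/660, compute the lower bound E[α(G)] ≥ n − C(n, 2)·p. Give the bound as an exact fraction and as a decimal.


E[|E(G)|] = C(110, 2)·p = 5995 · (1/660) = 109/12.
E[α(G)] ≥ n − E[|E(G)|] = 110 − 109/12 = 1211/12.
Numerically: ≈ 100.91667.
(This is only a lower bound; the true E[α(G)] may be larger.)

E[α(G)] ≥ 1211/12 ≈ 100.91667.


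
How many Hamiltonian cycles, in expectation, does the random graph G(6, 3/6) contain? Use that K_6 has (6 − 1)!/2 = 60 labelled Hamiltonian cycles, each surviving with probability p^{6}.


K_6 has (6 − 1)!/2 = 60 labelled Hamiltonian cycles.
For each such Hamiltonian cycle H, let X_H = 1 if all 6 edges of H are present in G. Then P[X_H = 1] = p^{6} = (1/2)^{6} = 1/64.
By linearity: E[X] = Σ_H E[X_H] = 60 · p^{6} = 60 · 1/64 = 15/16.
Numerically: E[X] ≈ 0.938.

E[X] = 60 · (1/2)^{6} = 15/16 ≈ 0.938.


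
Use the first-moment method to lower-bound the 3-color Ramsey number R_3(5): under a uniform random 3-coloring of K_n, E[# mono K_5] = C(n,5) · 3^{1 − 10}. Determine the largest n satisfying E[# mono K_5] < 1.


We need C(n, 5) · 3^{1 − 10} < 1, i.e. C(n, 5) < 3^{10 − 1} = 19683.
Check values of n near the boundary:
  n = 17: C(17, 5) = 6188; 6188 < 19683? YES
  n = 18: C(18, 5) = 8568; 8568 < 19683? YES
  n = 19: C(19, 5) = 11628; 11628 < 19683? YES
  n = 20: C(20, 5) = 15504; 15504 < 19683? YES
  n = 21: C(21, 5) = 20349; 20349 < 19683? NO
The largest n with C(n, 5) < 19683 is n = 20 (where E[X] = 5168/6561 ≈ 0.7876848). Hence R_3(5) > 20, i.e. R_3(5) ≥ 21.

Largest n = 20; hence R_3(5) > 20.


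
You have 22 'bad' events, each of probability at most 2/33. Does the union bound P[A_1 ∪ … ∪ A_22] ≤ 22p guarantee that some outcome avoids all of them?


Union bound: P[∪_{i=1}^{22} A_i] ≤ Σ_i P[A_i] ≤ 22·p = 22·(2/33) = 4/3.
Numerically: 4/3 ≈ 1.333.
Is 4/3 < 1? NO.
Since the bound 4/3 is ≥ 1, the union bound is uninformative here; it does NOT by itself certify existence.

22·p = 4/3 ≈ 1.333; existence NOT certified by the union bound.


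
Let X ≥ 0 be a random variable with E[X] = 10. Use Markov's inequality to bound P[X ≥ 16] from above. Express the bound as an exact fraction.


μ = E[X] = 10, a = 16.
Markov: P[X ≥ 16] ≤ μ/a = (10)/16 = 5/8.
Numerically: ≈ 0.62500.
(Since a = 16 > μ = 10.00000, the bound 5/8 is < 1 and informative.)

P[X ≥ 16] ≤ 5/8 ≈ 0.62500.


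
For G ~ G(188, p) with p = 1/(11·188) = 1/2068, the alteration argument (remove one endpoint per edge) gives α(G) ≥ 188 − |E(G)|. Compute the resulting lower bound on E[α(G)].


E[|E(G)|] = C(188, 2)·p = 17578 · (1/2068) = 17/2.
E[α(G)] ≥ n − E[|E(G)|] = 188 − 17/2 = 359/2.
Numerically: ≈ 179.500000.
(This is only a lower bound; the true E[α(G)] may be larger.)

E[α(G)] ≥ 359/2 ≈ 179.500000.


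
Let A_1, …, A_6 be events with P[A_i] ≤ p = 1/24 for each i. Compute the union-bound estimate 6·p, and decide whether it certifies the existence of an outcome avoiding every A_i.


Union bound: P[∪_{i=1}^{6} A_i] ≤ Σ_i P[A_i] ≤ 6·p = 6·(1/24) = 1/4.
Numerically: 1/4 ≈ 0.250.
Is 1/4 < 1? YES.
Since P[∪ A_i] ≤ 1/4 < 1, the complement has P[∩ A_i^c] ≥ 1 − 1/4 = 3/4 > 0, so some outcome avoids every A_i.

6·p = 1/4 ≈ 0.250; existence CERTIFIED by the union bound.


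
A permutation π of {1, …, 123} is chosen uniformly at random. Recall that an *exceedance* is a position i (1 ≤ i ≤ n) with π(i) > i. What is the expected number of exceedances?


Write X = Σ_{i=1}^{123} X_i, where X_i = 1_{π(i) > i}.
For each fixed i, π(i) is uniform over {1, …, 123} (marginal of a uniform permutation), so P[π(i) > i] = (n − i)/n. Summing: Σ_{i=1}^{123} (n − i)/n = (0 + 1 + … + 122)/123 = 123(123 − 1)/(2·123) = (123 − 1)/2.
Hence E[X] = Σ_{i=1}^{123} (123 − i)/123 = 61 ≈ 61.000.

E[X] = 61 = 61.000.


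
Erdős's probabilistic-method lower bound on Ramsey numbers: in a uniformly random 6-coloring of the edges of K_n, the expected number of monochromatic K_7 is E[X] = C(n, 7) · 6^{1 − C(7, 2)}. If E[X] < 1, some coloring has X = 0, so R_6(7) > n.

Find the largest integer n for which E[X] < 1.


We need C(n, 7) · 6^{1 − 21} < 1, i.e. C(n, 7) < 6^{21 − 1} = 3656158440062976.
Check values of n near the boundary:
  n = 562: C(562, 7) = 3384017972944752; 3384017972944752 < 3656158440062976? YES
  n = 563: C(563, 7) = 3426622515769596; 3426622515769596 < 3656158440062976? YES
  n = 564: C(564, 7) = 3469685994423792; 3469685994423792 < 3656158440062976? YES
  n = 565: C(565, 7) = 3513212521235560; 3513212521235560 < 3656158440062976? YES
  n = 566: C(566, 7) = 3557206237959440; 3557206237959440 < 3656158440062976? YES
  n = 567: C(567, 7) = 3601671315933933; 3601671315933933 < 3656158440062976? YES
  n = 568: C(568, 7) = 3646611956239704; 3646611956239704 < 3656158440062976? YES
  n = 569: C(569, 7) = 3692032389858348; 3692032389858348 < 3656158440062976? NO
  n = 570: C(570, 7) = 3737936877831720; 3737936877831720 < 3656158440062976? NO
The largest n with C(n, 7) < 3656158440062976 is n = 568 (where E[X] = 16882462760369/16926659444736 ≈ 0.997). Hence R_6(7) > 568, i.e. R_6(7) ≥ 569.

Largest n = 568; hence R_6(7) > 568.


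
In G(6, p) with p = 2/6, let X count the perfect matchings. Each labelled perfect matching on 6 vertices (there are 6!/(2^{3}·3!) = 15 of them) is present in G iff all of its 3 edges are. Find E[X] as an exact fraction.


K_6 has 6!/(2^{3}·3!) = 15 labelled perfect matchings.
For each such perfect matching H, let X_H = 1 if all 3 edges of H are present in G. Then P[X_H = 1] = p^{3} = (1/3)^{3} = 1/27.
By linearity of expectation: E[X] = Σ_H E[X_H] = 15 · p^{3} = 15 · 1/27 = 5/9.
Numerically: E[X] ≈ 0.5556.

E[X] = 15 · (1/3)^{3} = 5/9 ≈ 0.5556.


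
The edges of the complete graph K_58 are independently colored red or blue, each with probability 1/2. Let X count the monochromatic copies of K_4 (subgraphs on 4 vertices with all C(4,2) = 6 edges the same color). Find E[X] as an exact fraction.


Let X = Σ_S X_S over the C(58, 4) = 424270 subsets S of size 4, where X_S = 1 if the K_4 on S is monochromatic.
For a fixed S, the K_4 on S has C(4, 2) = 6 edges. P[all 6 edges red] = (1/2)^6, and likewise for blue, so P[monochromatic] = 2·(1/2)^6 = 2^{1 − 6} = 1/32.
Summing: E[X] = C(58, 4) · 2^{1 − 6} = 424270 · 1/32 = 212135/16.
Numerically: E[X] ≈ 13258.437500.

E[X] = C(58,4)·2^(1−C(4,2)) = 212135/16 ≈ 13258.437500.


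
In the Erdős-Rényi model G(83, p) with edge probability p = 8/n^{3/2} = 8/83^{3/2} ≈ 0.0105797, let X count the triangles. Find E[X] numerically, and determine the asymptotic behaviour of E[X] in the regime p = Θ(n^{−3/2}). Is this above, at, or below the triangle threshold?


Number of potential triangles: C(83, 3) = 91881.
Each occurs with probability p³ ≈ (0.0105797)³ ≈ 1.18418225e-06.
By linearity: E[X] = C(83, 3)·p³ ≈ 91881 · 1.18418225e-06 ≈ 0.108804.
Since α = 3/2 > 1, p = c/n^{3/2} = o(1/n) is below the triangle threshold p ~ 1/n. Asymptotically E[X] ~ (c³/6)·n^{3(1−α)} = (8³/6)·n^{-1.5} → 0, so by Markov's inequality G has no triangles w.h.p.

E[X] ≈ 0.108804; in regime p = Θ(1/n^{3/2}) E[X] tends to 0 (below the triangle threshold p ~ 1/n).


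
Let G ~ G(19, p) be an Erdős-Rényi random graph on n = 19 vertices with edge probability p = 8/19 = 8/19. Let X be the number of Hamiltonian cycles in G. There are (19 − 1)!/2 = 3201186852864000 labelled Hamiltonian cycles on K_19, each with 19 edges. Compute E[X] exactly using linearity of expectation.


K_19 has (19 − 1)!/2 = 3201186852864000 labelled Hamiltonian cycles.
For each such Hamiltonian cycle H, let X_H = 1 if all 19 edges of H are present in G. Then P[X_H = 1] = p^{19} = (8/19)^{19} = 144115188075855872/1978419655660313589123979.
By linearity: E[X] = Σ_H E[X_H] = 3201186852864000 · p^{19} = 3201186852864000 · 144115188075855872/1978419655660313589123979 = 461339645366452518590934417408000/1978419655660313589123979.
Numerically: E[X] ≈ 2.3319e+08.

E[X] = 3201186852864000 · (8/19)^{19} = 461339645366452518590934417408000/1978419655660313589123979 ≈ 2.3319e+08.


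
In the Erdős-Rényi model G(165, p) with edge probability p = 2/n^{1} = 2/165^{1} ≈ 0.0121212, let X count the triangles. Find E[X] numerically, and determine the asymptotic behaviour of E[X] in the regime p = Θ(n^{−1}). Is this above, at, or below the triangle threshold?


Number of potential triangles: C(165, 3) = 735130.
Each occurs with probability p³ ≈ (0.0121212)³ ≈ 1.78089434e-06.
By linearity: E[X] = C(165, 3)·p³ ≈ 735130 · 1.78089434e-06 ≈ 1.309189.
Here α = 1, so p = 2/n is exactly at the triangle threshold p ~ 1/n. Asymptotically E[X] → c³/6 = 2³/6 = 4/3 ≈ 1.333333, a bounded constant. In this regime the triangle count is asymptotically Poisson(c³/6).

E[X] ≈ 1.309189; in regime p = Θ(1/n^{1}) E[X] stays bounded (at the triangle threshold p ~ 1/n).


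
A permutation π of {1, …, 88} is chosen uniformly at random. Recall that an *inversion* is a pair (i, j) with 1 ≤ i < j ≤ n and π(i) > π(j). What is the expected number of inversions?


Write X = Σ X_I over the C(88, 2) = 3828 pairs i < j, with X_I the indicator of one inversion.
There are 3828 indicators.
For each fixed pair i < j, the values π(i) and π(j) are two distinct elements of {1, …, 88} in uniformly random order; by symmetry P[π(i) > π(j)] = 1/2.
By linearity: E[X] = 3828 · (1/2) = C(88, 2) · (1/2) = 3828/2 = 1914 ≈ 1914.0000.

E[X] = 1914 = 1914.0000.


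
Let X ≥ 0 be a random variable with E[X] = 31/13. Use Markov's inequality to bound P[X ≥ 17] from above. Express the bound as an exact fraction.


μ = E[X] = 31/13, a = 17.
Markov: P[X ≥ 17] ≤ μ/a = (31/13)/17 = 31/221.
Numerically: ≈ 0.1403.
(Since a = 17 > μ = 2.3846, the bound 31/221 is < 1 and informative.)

P[X ≥ 17] ≤ 31/221 ≈ 0.1403.


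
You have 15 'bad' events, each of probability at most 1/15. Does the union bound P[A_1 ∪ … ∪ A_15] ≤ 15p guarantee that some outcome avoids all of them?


Union bound: P[∪_{i=1}^{15} A_i] ≤ Σ_i P[A_i] ≤ 15·p = 15·(1/15) = 1.
Numerically: 1 ≈ 1.000000.
Is 1 < 1? NO.
Since the bound 1 is ≥ 1, the union bound is uninformative here; it does NOT by itself certify existence.

15·p = 1 ≈ 1.000000; existence NOT certified by the union bound.


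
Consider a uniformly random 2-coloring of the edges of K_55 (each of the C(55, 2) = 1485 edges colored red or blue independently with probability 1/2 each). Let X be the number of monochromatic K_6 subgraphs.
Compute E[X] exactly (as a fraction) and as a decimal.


Let X = Σ_S X_S over the C(55, 6) = 28989675 subsets S of size 6, where X_S = 1 if the K_6 on S is monochromatic.
For a fixed S, the K_6 on S has C(6, 2) = 15 edges. P[all 15 edges red] = (1/2)^15, and likewise for blue, so P[monochromatic] = 2·(1/2)^15 = 2^{1 − 15} = 1/16384.
Summing: E[X] = C(55, 6) · 2^{1 − 15} = 28989675 · 1/16384 = 28989675/16384.
Numerically: E[X] ≈ 1769.38934.

E[X] = C(55,6)·2^(1−C(6,2)) = 28989675/16384 ≈ 1769.38934.


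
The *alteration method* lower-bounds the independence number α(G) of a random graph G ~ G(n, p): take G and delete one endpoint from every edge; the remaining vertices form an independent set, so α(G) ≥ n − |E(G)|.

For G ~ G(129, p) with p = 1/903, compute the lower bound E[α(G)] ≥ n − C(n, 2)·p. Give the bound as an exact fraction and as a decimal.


E[|E(G)|] = C(129, 2)·p = 8256 · (1/903) = 64/7.
E[α(G)] ≥ n − E[|E(G)|] = 129 − 64/7 = 839/7.
Numerically: ≈ 119.857.
(This is only a lower bound; the true E[α(G)] may be larger.)

E[α(G)] ≥ 839/7 ≈ 119.857.


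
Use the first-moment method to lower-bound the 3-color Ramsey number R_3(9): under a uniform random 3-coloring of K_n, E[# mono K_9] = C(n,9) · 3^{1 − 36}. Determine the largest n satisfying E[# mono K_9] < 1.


We need C(n, 9) · 3^{1 − 36} < 1, i.e. C(n, 9) < 3^{36 − 1} = 50031545098999707.
Check values of n near the boundary:
  n = 295: C(295, 9) = 41221140106119260; 41221140106119260 < 50031545098999707? YES
  n = 296: C(296, 9) = 42513789098994080; 42513789098994080 < 50031545098999707? YES
  n = 297: C(297, 9) = 43842345008337645; 43842345008337645 < 50031545098999707? YES
  n = 298: C(298, 9) = 45207677551849890; 45207677551849890 < 50031545098999707? YES
  n = 299: C(299, 9) = 46610674441390059; 46610674441390059 < 50031545098999707? YES
  n = 300: C(300, 9) = 48052241692154700; 48052241692154700 < 50031545098999707? YES
  n = 301: C(301, 9) = 49533303936090975; 49533303936090975 < 50031545098999707? YES
  n = 302: C(302, 9) = 51054804739588650; 51054804739588650 < 50031545098999707? NO
The largest n with C(n, 9) < 50031545098999707 is n = 301 (where E[X] = 16511101312030325/16677181699666569 ≈ 0.9900415). Hence R_3(9) > 301, i.e. R_3(9) ≥ 302.

Largest n = 301; hence R_3(9) > 301.


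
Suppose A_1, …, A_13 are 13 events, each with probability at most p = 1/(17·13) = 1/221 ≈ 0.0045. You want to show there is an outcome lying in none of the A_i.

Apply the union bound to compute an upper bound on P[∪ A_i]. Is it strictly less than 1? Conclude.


Union bound: P[∪_{i=1}^{13} A_i] ≤ Σ_i P[A_i] ≤ 13·p = 13·(1/221) = 1/17.
Numerically: 1/17 ≈ 0.0588.
Is 1/17 < 1? YES.
Since P[∪ A_i] ≤ 1/17 < 1, the complement has P[∩ A_i^c] ≥ 1 − 1/17 = 16/17 > 0, so some outcome avoids every A_i.

13·p = 1/17 ≈ 0.0588; existence CERTIFIED by the union bound.


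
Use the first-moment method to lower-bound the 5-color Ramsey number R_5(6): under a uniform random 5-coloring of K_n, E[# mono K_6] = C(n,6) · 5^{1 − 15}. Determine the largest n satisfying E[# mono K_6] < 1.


We need C(n, 6) · 5^{1 − 15} < 1, i.e. C(n, 6) < 5^{15 − 1} = 6103515625.
Check values of n near the boundary:
  n = 124: C(124, 6) = 4465475476; 4465475476 < 6103515625? YES
  n = 125: C(125, 6) = 4690625500; 4690625500 < 6103515625? YES
  n = 126: C(126, 6) = 4925156775; 4925156775 < 6103515625? YES
  n = 127: C(127, 6) = 5169379425; 5169379425 < 6103515625? YES
  n = 128: C(128, 6) = 5423611200; 5423611200 < 6103515625? YES
  n = 129: C(129, 6) = 5688177600; 5688177600 < 6103515625? YES
  n = 130: C(130, 6) = 5963412000; 5963412000 < 6103515625? YES
  n = 131: C(131, 6) = 6249655776; 6249655776 < 6103515625? NO
  n = 132: C(132, 6) = 6547258432; 6547258432 < 6103515625? NO
The largest n with C(n, 6) < 6103515625 is n = 130 (where E[X] = 47707296/48828125 ≈ 0.9770). Hence R_5(6) > 130, i.e. R_5(6) ≥ 131.

Largest n = 130; hence R_5(6) > 130.


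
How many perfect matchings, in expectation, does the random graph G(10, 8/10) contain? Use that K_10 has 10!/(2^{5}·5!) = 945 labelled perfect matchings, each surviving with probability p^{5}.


K_10 has 10!/(2^{5}·5!) = 945 labelled perfect matchings.
For each such perfect matching H, let X_H = 1 if all 5 edges of H are present in G. Then P[X_H = 1] = p^{5} = (4/5)^{5} = 1024/3125.
By linearity of expectation: E[X] = Σ_H E[X_H] = 945 · p^{5} = 945 · 1024/3125 = 193536/625.
Numerically: E[X] ≈ 309.7.

E[X] = 945 · (4/5)^{5} = 193536/625 ≈ 309.7.


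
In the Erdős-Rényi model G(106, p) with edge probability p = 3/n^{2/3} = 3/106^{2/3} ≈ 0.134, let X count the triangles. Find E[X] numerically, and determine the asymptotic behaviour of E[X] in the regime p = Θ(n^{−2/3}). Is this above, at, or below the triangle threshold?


Number of potential triangles: C(106, 3) = 192920.
Each occurs with probability p³ ≈ (0.134)³ ≈ 2.40299e-03.
By linearity: E[X] = C(106, 3)·p³ ≈ 192920 · 2.40299e-03 ≈ 463.585.
Since α = 2/3 < 1, p = c/n^{2/3} ≫ 1/n is above the triangle threshold p ~ 1/n. Asymptotically E[X] ~ (c³/6)·n^{3(1−α)} = (3³/6)·n^{1} → ∞; triangles are abundant w.h.p.

E[X] ≈ 463.585; in regime p = Θ(1/n^{2/3}) E[X] diverges (above the triangle threshold p ~ 1/n).
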